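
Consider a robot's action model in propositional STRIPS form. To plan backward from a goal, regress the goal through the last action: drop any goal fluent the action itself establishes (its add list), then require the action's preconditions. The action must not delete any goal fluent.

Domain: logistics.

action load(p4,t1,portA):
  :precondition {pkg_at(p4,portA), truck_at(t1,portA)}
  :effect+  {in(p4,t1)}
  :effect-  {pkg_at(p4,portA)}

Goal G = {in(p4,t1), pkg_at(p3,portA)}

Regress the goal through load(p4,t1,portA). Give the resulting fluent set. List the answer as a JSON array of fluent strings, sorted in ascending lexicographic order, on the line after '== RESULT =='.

Compute (G \ add) ∪ pre:
  G ∩ del = {}  (empty — regression defined)
  G \ add = {in(p4,t1), pkg_at(p3,portA)} \ {in(p4,t1)} = {pkg_at(p3,portA)}
  ∪ pre   = {pkg_at(p3,portA)} ∪ {pkg_at(p4,portA), truck_at(t1,portA)}
          = {pkg_at(p3,portA), pkg_at(p4,portA), truck_at(t1,portA)}

== RESULT ==
["pkg_at(p3,portA)", "pkg_at(p4,portA)", "truck_at(t1,portA)"]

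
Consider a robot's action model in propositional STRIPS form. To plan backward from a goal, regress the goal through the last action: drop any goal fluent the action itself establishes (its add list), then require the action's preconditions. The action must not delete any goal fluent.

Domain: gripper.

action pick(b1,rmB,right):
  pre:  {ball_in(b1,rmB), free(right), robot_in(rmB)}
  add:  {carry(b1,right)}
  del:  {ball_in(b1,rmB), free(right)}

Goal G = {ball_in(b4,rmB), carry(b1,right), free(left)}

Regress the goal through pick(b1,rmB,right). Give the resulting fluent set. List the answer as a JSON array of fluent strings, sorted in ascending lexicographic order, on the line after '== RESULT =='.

Compute (G \ add) ∪ pre:
  G ∩ del = {}  (empty — regression defined)
  G \ add = {ball_in(b4,rmB), carry(b1,right), free(left)} \ {carry(b1,right)} = {ball_in(b4,rmB), free(left)}
  ∪ pre   = {ball_in(b4,rmB), free(left)} ∪ {ball_in(b1,rmB), free(right), robot_in(rmB)}
          = {ball_in(b1,rmB), ball_in(b4,rmB), free(left), free(right), robot_in(rmB)}

== RESULT ==
["ball_in(b1,rmB)", "ball_in(b4,rmB)", "free(left)", "free(right)", "robot_in(rmB)"]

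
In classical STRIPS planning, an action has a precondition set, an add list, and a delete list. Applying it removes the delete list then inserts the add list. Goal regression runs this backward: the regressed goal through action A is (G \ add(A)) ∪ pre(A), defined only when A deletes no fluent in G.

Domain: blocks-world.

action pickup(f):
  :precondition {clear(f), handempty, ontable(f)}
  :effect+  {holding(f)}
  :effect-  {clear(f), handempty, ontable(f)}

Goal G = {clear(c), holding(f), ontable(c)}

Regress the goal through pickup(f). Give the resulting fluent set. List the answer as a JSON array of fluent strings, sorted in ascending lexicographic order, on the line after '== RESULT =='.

Regress:
  G ∩ del = {}  (empty — regression defined)
  G \ add = {clear(c), holding(f), ontable(c)} \ {holding(f)} = {clear(c), ontable(c)}
  ∪ pre   = {clear(c), ontable(c)} ∪ {clear(f), handempty, ontable(f)}
          = {clear(c), clear(f), handempty, ontable(c), ontable(f)}

== RESULT ==
["clear(c)", "clear(f)", "handempty", "ontable(c)", "ontable(f)"]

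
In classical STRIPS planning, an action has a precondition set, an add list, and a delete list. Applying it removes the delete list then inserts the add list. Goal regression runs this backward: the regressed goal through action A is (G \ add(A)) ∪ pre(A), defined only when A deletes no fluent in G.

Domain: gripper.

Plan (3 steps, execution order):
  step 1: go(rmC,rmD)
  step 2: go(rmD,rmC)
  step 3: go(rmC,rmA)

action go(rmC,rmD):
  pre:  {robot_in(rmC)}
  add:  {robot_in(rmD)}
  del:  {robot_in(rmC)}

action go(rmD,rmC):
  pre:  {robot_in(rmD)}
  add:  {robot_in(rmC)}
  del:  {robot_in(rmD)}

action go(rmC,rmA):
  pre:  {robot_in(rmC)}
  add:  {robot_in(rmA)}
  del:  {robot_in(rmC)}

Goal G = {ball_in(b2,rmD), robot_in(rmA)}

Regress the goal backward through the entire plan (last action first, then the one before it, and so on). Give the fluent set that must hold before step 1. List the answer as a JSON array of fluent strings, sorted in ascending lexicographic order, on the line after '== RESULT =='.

Regress step by step:
  through step 3 (go(rmC,rmA)): drop {robot_in(rmA)}, keep {ball_in(b2,rmD)}, require {robot_in(rmC)}
    → {ball_in(b2,rmD), robot_in(rmC)}
  through step 2 (go(rmD,rmC)): drop {robot_in(rmC)}, keep {ball_in(b2,rmD)}, require {robot_in(rmD)}
    → {ball_in(b2,rmD), robot_in(rmD)}
  through step 1 (go(rmC,rmD)): drop {robot_in(rmD)}, keep {ball_in(b2,rmD)}, require {robot_in(rmC)}
    → {ball_in(b2,rmD), robot_in(rmC)}

== RESULT ==
["ball_in(b2,rmD)", "robot_in(rmC)"]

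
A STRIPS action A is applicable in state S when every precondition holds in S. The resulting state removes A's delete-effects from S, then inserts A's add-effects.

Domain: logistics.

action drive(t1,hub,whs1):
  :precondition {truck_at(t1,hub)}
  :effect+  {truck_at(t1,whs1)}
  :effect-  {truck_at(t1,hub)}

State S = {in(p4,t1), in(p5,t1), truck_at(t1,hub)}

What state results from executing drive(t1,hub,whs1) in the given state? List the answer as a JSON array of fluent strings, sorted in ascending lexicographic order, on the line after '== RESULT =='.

Progress:
  pre ⊆ S: {truck_at(t1,hub)} ⊆ S  — applicable
  S \ del = {in(p4,t1), in(p5,t1)}
  ∪ add   = {in(p4,t1), in(p5,t1), truck_at(t1,whs1)}

== RESULT ==
["in(p4,t1)", "in(p5,t1)", "truck_at(t1,whs1)"]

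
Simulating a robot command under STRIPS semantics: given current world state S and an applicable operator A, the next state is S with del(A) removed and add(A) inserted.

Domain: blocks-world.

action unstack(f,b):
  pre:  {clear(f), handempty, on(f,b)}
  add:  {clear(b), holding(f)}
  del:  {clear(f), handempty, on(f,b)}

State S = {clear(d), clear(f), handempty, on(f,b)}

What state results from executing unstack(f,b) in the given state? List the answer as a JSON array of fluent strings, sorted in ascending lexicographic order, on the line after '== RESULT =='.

Progress:
  pre ⊆ S: {clear(f), handempty, on(f,b)} ⊆ S  — applicable
  S \ del = {clear(d)}
  ∪ add   = {clear(b), clear(d), holding(f)}

== RESULT ==
["clear(b)", "clear(d)", "holding(f)"]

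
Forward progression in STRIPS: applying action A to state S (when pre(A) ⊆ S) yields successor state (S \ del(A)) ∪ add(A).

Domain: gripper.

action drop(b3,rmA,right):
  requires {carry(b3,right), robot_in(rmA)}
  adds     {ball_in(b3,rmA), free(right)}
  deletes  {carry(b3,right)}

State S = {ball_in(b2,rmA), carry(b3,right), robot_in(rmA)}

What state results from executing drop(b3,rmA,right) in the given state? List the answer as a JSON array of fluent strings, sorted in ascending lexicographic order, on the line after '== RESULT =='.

Compute (S \ del) ∪ add:
  pre ⊆ S: {carry(b3,right), robot_in(rmA)} ⊆ S  — applicable
  S \ del = {ball_in(b2,rmA), robot_in(rmA)}
  ∪ add   = {ball_in(b2,rmA), ball_in(b3,rmA), free(right), robot_in(rmA)}

== RESULT ==
["ball_in(b2,rmA)", "ball_in(b3,rmA)", "free(right)", "robot_in(rmA)"]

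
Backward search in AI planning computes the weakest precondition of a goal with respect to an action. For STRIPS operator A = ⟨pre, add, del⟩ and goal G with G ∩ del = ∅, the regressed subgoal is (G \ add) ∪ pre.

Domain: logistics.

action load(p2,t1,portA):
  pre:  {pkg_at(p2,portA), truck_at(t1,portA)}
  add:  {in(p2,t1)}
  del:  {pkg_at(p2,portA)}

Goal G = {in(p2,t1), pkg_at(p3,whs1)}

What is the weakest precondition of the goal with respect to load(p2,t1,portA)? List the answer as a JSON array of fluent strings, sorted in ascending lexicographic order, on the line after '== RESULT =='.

Compute (G \ add) ∪ pre:
  G ∩ del = {}  (empty — regression defined)
  G \ add = {in(p2,t1), pkg_at(p3,whs1)} \ {in(p2,t1)} = {pkg_at(p3,whs1)}
  ∪ pre   = {pkg_at(p3,whs1)} ∪ {pkg_at(p2,portA), truck_at(t1,portA)}
          = {pkg_at(p2,portA), pkg_at(p3,whs1), truck_at(t1,portA)}

== RESULT ==
["pkg_at(p2,portA)", "pkg_at(p3,whs1)", "truck_at(t1,portA)"]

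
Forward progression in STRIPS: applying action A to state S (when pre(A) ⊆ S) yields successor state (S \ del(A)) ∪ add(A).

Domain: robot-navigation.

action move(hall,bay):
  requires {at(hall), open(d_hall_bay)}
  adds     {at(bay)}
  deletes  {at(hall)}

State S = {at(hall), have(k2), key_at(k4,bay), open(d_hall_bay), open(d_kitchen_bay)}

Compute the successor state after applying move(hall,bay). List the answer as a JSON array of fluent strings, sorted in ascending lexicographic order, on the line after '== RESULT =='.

Compute (S \ del) ∪ add:
  pre ⊆ S: {at(hall), open(d_hall_bay)} ⊆ S  — applicable
  S \ del = {have(k2), key_at(k4,bay), open(d_hall_bay), open(d_kitchen_bay)}
  ∪ add   = {at(bay), have(k2), key_at(k4,bay), open(d_hall_bay), open(d_kitchen_bay)}

== RESULT ==
["at(bay)", "have(k2)", "key_at(k4,bay)", "open(d_hall_bay)", "open(d_kitchen_bay)"]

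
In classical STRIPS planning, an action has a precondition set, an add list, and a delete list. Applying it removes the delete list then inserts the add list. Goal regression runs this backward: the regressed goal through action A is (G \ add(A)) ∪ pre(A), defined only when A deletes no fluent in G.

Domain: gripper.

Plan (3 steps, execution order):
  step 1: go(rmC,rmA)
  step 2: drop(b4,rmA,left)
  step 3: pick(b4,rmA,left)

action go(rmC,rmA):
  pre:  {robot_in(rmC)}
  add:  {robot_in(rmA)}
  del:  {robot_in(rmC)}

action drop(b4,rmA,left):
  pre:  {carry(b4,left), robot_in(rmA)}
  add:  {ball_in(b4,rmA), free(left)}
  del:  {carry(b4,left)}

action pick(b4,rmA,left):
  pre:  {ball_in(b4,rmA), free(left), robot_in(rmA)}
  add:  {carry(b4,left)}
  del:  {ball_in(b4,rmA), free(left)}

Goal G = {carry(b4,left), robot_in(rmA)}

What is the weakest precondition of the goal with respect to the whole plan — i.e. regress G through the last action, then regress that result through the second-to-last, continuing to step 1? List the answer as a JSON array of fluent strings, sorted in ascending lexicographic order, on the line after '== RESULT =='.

Work backward from the goal:
  through step 3 (pick(b4,rmA,left)): drop {carry(b4,left)}, keep {robot_in(rmA)}, require {ball_in(b4,rmA), free(left), robot_in(rmA)}
    → {ball_in(b4,rmA), free(left), robot_in(rmA)}
  through step 2 (drop(b4,rmA,left)): drop {ball_in(b4,rmA), free(left)}, keep {robot_in(rmA)}, require {carry(b4,left), robot_in(rmA)}
    → {carry(b4,left), robot_in(rmA)}
  through step 1 (go(rmC,rmA)): drop {robot_in(rmA)}, keep {carry(b4,left)}, require {robot_in(rmC)}
    → {carry(b4,left), robot_in(rmC)}

== RESULT ==
["carry(b4,left)", "robot_in(rmC)"]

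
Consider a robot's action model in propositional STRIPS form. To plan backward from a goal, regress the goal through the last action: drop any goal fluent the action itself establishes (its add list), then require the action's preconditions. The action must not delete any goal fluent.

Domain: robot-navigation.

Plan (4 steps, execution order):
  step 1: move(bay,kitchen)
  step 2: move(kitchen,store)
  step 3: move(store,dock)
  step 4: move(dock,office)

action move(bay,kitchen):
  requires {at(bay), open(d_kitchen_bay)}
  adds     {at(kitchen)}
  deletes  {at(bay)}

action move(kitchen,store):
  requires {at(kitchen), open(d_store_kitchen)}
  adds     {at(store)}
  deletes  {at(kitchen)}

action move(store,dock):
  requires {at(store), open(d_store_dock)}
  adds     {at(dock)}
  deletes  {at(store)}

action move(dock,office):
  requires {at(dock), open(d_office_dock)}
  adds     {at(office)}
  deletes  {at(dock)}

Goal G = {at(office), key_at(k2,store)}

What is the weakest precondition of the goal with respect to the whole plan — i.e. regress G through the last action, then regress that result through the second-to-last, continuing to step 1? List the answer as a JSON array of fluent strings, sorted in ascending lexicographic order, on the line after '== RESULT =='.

Work backward from the goal:
  through step 4 (move(dock,office)): drop {at(office)}, keep {key_at(k2,store)}, require {at(dock), open(d_office_dock)}
    → {at(dock), key_at(k2,store), open(d_office_dock)}
  through step 3 (move(store,dock)): drop {at(dock)}, keep {key_at(k2,store), open(d_office_dock)}, require {at(store), open(d_store_dock)}
    → {at(store), key_at(k2,store), open(d_office_dock), open(d_store_dock)}
  through step 2 (move(kitchen,store)): drop {at(store)}, keep {key_at(k2,store), open(d_office_dock), open(d_store_dock)}, require {at(kitchen), open(d_store_kitchen)}
    → {at(kitchen), key_at(k2,store), open(d_office_dock), open(d_store_dock), open(d_store_kitchen)}
  through step 1 (move(bay,kitchen)): drop {at(kitchen)}, keep {key_at(k2,store), open(d_office_dock), open(d_store_dock), open(d_store_kitchen)}, require {at(bay), open(d_kitchen_bay)}
    → {at(bay), key_at(k2,store), open(d_kitchen_bay), open(d_office_dock), open(d_store_dock), open(d_store_kitchen)}

== RESULT ==
["at(bay)", "key_at(k2,store)", "open(d_kitchen_bay)", "open(d_office_dock)", "open(d_store_dock)", "open(d_store_kitchen)"]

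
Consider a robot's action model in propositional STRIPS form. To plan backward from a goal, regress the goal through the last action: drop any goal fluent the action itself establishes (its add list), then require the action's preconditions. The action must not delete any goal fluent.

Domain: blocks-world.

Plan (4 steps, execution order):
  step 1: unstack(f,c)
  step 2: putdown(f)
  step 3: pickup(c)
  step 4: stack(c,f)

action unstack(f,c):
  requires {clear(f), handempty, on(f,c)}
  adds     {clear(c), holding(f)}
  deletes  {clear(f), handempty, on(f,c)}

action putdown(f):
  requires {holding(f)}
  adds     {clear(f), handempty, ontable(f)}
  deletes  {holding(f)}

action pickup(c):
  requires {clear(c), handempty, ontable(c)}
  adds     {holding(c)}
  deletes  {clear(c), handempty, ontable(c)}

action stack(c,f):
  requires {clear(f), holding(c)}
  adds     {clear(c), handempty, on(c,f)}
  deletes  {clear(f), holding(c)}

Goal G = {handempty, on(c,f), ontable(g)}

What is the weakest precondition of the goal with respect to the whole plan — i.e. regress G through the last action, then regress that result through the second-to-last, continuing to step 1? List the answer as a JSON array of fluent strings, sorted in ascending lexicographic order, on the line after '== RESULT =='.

Work backward from the goal:
  through step 4 (stack(c,f)): drop {handempty, on(c,f)}, keep {ontable(g)}, require {clear(f), holding(c)}
    → {clear(f), holding(c), ontable(g)}
  through step 3 (pickup(c)): drop {holding(c)}, keep {clear(f), ontable(g)}, require {clear(c), handempty, ontable(c)}
    → {clear(c), clear(f), handempty, ontable(c), ontable(g)}
  through step 2 (putdown(f)): drop {clear(f), handempty}, keep {clear(c), ontable(c), ontable(g)}, require {holding(f)}
    → {clear(c), holding(f), ontable(c), ontable(g)}
  through step 1 (unstack(f,c)): drop {clear(c), holding(f)}, keep {ontable(c), ontable(g)}, require {clear(f), handempty, on(f,c)}
    → {clear(f), handempty, on(f,c), ontable(c), ontable(g)}

== RESULT ==
["clear(f)", "handempty", "on(f,c)", "ontable(c)", "ontable(g)"]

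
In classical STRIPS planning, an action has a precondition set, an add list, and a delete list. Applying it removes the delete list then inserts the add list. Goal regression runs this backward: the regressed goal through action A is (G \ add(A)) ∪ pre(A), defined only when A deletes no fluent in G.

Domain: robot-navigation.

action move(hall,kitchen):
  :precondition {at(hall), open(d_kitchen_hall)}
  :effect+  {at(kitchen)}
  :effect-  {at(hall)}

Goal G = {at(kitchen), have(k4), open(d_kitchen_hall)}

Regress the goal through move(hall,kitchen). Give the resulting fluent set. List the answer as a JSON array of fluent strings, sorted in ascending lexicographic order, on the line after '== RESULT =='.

Compute (G \ add) ∪ pre:
  G ∩ del = {}  (empty — regression defined)
  G \ add = {at(kitchen), have(k4), open(d_kitchen_hall)} \ {at(kitchen)} = {have(k4), open(d_kitchen_hall)}
  ∪ pre   = {have(k4), open(d_kitchen_hall)} ∪ {at(hall), open(d_kitchen_hall)}
          = {at(hall), have(k4), open(d_kitchen_hall)}

== RESULT ==
["at(hall)", "have(k4)", "open(d_kitchen_hall)"]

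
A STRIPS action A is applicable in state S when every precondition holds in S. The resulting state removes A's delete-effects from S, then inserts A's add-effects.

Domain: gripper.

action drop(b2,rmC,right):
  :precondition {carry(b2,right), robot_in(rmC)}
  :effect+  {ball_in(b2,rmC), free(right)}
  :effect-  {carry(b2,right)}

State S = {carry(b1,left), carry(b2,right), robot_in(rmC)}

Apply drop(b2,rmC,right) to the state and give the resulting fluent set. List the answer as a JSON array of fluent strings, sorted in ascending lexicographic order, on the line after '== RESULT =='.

Compute (S \ del) ∪ add:
  pre ⊆ S: {carry(b2,right), robot_in(rmC)} ⊆ S  — applicable
  S \ del = {carry(b1,left), robot_in(rmC)}
  ∪ add   = {ball_in(b2,rmC), carry(b1,left), free(right), robot_in(rmC)}

== RESULT ==
["ball_in(b2,rmC)", "carry(b1,left)", "free(right)", "robot_in(rmC)"]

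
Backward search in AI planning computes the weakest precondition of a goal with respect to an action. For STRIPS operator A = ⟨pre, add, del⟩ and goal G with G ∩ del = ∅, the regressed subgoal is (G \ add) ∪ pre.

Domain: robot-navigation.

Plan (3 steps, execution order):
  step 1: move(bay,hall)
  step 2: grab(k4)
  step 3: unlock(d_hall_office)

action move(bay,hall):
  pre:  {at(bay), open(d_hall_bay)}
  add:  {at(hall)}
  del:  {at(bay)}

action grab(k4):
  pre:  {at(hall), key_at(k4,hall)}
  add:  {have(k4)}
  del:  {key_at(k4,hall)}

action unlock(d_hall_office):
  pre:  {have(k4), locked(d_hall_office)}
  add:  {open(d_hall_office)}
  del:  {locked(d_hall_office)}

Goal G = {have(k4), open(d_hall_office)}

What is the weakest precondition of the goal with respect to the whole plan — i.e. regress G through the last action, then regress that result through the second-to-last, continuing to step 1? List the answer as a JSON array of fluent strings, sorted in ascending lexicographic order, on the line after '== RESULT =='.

Work backward from the goal:
  through step 3 (unlock(d_hall_office)): drop {open(d_hall_office)}, keep {have(k4)}, require {have(k4), locked(d_hall_office)}
    → {have(k4), locked(d_hall_office)}
  through step 2 (grab(k4)): drop {have(k4)}, keep {locked(d_hall_office)}, require {at(hall), key_at(k4,hall)}
    → {at(hall), key_at(k4,hall), locked(d_hall_office)}
  through step 1 (move(bay,hall)): drop {at(hall)}, keep {key_at(k4,hall), locked(d_hall_office)}, require {at(bay), open(d_hall_bay)}
    → {at(bay), key_at(k4,hall), locked(d_hall_office), open(d_hall_bay)}

== RESULT ==
["at(bay)", "key_at(k4,hall)", "locked(d_hall_office)", "open(d_hall_bay)"]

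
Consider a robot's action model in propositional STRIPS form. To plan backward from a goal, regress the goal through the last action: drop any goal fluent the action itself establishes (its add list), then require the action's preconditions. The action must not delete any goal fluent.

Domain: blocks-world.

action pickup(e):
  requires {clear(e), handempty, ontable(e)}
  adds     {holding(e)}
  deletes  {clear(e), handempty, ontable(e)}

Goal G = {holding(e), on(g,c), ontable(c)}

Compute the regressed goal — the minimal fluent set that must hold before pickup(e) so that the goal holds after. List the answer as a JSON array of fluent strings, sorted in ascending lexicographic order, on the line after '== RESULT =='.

Compute (G \ add) ∪ pre:
  G ∩ del = {}  (empty — regression defined)
  G \ add = {holding(e), on(g,c), ontable(c)} \ {holding(e)} = {on(g,c), ontable(c)}
  ∪ pre   = {on(g,c), ontable(c)} ∪ {clear(e), handempty, ontable(e)}
          = {clear(e), handempty, on(g,c), ontable(c), ontable(e)}

== RESULT ==
["clear(e)", "handempty", "on(g,c)", "ontable(c)", "ontable(e)"]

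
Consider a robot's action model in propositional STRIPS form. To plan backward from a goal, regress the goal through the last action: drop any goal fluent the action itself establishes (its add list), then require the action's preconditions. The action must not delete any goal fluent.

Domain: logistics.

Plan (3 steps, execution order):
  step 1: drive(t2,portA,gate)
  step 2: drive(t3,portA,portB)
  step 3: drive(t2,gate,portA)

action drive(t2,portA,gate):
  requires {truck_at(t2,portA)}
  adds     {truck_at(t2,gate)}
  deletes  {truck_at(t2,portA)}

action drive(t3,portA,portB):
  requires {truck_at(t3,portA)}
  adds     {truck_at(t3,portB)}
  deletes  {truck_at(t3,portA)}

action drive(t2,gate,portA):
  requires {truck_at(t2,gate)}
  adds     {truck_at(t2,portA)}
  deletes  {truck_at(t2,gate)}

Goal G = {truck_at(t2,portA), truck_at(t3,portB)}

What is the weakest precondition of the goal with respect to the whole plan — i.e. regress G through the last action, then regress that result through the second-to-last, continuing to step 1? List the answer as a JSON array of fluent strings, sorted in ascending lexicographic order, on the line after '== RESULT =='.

Work backward from the goal:
  through step 3 (drive(t2,gate,portA)): drop {truck_at(t2,portA)}, keep {truck_at(t3,portB)}, require {truck_at(t2,gate)}
    → {truck_at(t2,gate), truck_at(t3,portB)}
  through step 2 (drive(t3,portA,portB)): drop {truck_at(t3,portB)}, keep {truck_at(t2,gate)}, require {truck_at(t3,portA)}
    → {truck_at(t2,gate), truck_at(t3,portA)}
  through step 1 (drive(t2,portA,gate)): drop {truck_at(t2,gate)}, keep {truck_at(t3,portA)}, require {truck_at(t2,portA)}
    → {truck_at(t2,portA), truck_at(t3,portA)}

== RESULT ==
["truck_at(t2,portA)", "truck_at(t3,portA)"]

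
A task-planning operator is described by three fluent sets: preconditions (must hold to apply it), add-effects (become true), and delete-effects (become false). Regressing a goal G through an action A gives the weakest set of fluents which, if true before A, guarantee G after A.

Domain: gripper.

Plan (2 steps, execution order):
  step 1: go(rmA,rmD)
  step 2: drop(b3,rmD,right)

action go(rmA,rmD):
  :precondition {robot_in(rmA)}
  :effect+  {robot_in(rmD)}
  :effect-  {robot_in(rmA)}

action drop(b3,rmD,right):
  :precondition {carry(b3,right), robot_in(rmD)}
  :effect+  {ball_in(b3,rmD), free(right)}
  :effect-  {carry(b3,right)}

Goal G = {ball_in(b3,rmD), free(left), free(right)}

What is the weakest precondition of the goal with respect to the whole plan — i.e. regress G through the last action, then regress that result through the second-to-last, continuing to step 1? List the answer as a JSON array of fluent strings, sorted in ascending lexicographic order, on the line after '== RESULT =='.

Work backward from the goal:
  through step 2 (drop(b3,rmD,right)): drop {ball_in(b3,rmD), free(right)}, keep {free(left)}, require {carry(b3,right), robot_in(rmD)}
    → {carry(b3,right), free(left), robot_in(rmD)}
  through step 1 (go(rmA,rmD)): drop {robot_in(rmD)}, keep {carry(b3,right), free(left)}, require {robot_in(rmA)}
    → {carry(b3,right), free(left), robot_in(rmA)}

== RESULT ==
["carry(b3,right)", "free(left)", "robot_in(rmA)"]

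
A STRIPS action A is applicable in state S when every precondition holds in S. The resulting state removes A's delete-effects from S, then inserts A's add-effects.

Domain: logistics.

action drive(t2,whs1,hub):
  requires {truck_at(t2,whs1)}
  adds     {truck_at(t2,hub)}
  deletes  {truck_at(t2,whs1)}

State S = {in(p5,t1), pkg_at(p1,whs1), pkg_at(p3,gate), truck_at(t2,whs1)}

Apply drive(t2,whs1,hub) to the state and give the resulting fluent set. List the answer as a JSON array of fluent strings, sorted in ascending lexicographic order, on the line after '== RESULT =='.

Compute (S \ del) ∪ add:
  pre ⊆ S: {truck_at(t2,whs1)} ⊆ S  — applicable
  S \ del = {in(p5,t1), pkg_at(p1,whs1), pkg_at(p3,gate)}
  ∪ add   = {in(p5,t1), pkg_at(p1,whs1), pkg_at(p3,gate), truck_at(t2,hub)}

== RESULT ==
["in(p5,t1)", "pkg_at(p1,whs1)", "pkg_at(p3,gate)", "truck_at(t2,hub)"]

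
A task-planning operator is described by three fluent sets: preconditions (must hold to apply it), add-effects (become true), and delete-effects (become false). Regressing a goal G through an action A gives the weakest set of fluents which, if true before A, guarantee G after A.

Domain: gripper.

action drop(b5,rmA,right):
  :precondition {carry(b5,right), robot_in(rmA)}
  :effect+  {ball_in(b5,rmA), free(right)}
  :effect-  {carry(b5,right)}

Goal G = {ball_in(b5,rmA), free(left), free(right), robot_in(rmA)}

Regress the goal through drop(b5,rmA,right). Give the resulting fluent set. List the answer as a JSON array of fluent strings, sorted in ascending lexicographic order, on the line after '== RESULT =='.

Regress:
  G ∩ del = {}  (empty — regression defined)
  G \ add = {ball_in(b5,rmA), free(left), free(right), robot_in(rmA)} \ {ball_in(b5,rmA), free(right)} = {free(left), robot_in(rmA)}
  ∪ pre   = {free(left), robot_in(rmA)} ∪ {carry(b5,right), robot_in(rmA)}
          = {carry(b5,right), free(left), robot_in(rmA)}

== RESULT ==
["carry(b5,right)", "free(left)", "robot_in(rmA)"]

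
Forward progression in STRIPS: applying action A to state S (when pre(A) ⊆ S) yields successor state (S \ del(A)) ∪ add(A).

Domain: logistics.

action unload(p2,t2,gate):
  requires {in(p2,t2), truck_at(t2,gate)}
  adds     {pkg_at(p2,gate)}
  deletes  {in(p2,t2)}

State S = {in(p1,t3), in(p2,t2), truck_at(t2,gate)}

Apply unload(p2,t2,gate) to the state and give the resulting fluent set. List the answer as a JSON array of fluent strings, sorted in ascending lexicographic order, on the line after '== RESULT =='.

Progress:
  pre ⊆ S: {in(p2,t2), truck_at(t2,gate)} ⊆ S  — applicable
  S \ del = {in(p1,t3), truck_at(t2,gate)}
  ∪ add   = {in(p1,t3), pkg_at(p2,gate), truck_at(t2,gate)}

== RESULT ==
["in(p1,t3)", "pkg_at(p2,gate)", "truck_at(t2,gate)"]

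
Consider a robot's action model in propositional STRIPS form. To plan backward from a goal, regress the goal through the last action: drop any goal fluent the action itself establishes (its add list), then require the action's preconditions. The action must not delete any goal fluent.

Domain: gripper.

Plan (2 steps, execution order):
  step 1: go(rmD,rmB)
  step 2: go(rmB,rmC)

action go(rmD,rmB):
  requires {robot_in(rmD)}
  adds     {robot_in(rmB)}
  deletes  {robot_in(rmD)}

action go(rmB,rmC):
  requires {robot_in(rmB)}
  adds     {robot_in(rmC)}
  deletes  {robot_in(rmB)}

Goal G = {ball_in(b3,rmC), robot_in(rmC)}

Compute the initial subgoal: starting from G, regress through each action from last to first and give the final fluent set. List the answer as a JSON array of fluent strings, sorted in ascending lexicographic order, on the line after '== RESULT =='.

Work backward from the goal:
  through step 2 (go(rmB,rmC)): drop {robot_in(rmC)}, keep {ball_in(b3,rmC)}, require {robot_in(rmB)}
    → {ball_in(b3,rmC), robot_in(rmB)}
  through step 1 (go(rmD,rmB)): drop {robot_in(rmB)}, keep {ball_in(b3,rmC)}, require {robot_in(rmD)}
    → {ball_in(b3,rmC), robot_in(rmD)}

== RESULT ==
["ball_in(b3,rmC)", "robot_in(rmD)"]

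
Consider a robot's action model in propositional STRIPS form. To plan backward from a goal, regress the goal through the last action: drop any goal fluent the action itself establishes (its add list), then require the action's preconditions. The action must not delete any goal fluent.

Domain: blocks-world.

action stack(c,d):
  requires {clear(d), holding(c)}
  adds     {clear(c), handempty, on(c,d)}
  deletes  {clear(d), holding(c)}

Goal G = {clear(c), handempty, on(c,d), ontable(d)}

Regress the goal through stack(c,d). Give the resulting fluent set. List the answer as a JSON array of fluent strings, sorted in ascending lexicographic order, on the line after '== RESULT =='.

Compute (G \ add) ∪ pre:
  G ∩ del = {}  (empty — regression defined)
  G \ add = {clear(c), handempty, on(c,d), ontable(d)} \ {clear(c), handempty, on(c,d)} = {ontable(d)}
  ∪ pre   = {ontable(d)} ∪ {clear(d), holding(c)}
          = {clear(d), holding(c), ontable(d)}

== RESULT ==
["clear(d)", "holding(c)", "ontable(d)"]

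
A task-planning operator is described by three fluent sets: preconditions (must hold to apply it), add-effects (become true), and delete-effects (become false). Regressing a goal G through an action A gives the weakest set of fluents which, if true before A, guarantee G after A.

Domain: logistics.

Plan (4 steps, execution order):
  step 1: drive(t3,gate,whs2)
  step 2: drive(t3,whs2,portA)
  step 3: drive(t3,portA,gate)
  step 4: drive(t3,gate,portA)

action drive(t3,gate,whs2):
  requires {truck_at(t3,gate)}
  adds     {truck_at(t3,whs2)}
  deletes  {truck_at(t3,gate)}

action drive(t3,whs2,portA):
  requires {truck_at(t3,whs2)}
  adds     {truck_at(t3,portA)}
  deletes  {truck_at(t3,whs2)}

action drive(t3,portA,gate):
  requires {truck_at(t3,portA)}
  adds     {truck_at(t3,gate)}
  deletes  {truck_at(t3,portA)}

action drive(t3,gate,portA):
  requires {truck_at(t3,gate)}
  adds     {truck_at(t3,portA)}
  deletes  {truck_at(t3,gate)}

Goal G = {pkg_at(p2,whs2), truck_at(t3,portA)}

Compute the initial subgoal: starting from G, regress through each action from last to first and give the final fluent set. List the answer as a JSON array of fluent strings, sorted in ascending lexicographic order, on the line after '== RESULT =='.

Regress step by step:
  through step 4 (drive(t3,gate,portA)): drop {truck_at(t3,portA)}, keep {pkg_at(p2,whs2)}, require {truck_at(t3,gate)}
    → {pkg_at(p2,whs2), truck_at(t3,gate)}
  through step 3 (drive(t3,portA,gate)): drop {truck_at(t3,gate)}, keep {pkg_at(p2,whs2)}, require {truck_at(t3,portA)}
    → {pkg_at(p2,whs2), truck_at(t3,portA)}
  through step 2 (drive(t3,whs2,portA)): drop {truck_at(t3,portA)}, keep {pkg_at(p2,whs2)}, require {truck_at(t3,whs2)}
    → {pkg_at(p2,whs2), truck_at(t3,whs2)}
  through step 1 (drive(t3,gate,whs2)): drop {truck_at(t3,whs2)}, keep {pkg_at(p2,whs2)}, require {truck_at(t3,gate)}
    → {pkg_at(p2,whs2), truck_at(t3,gate)}

== RESULT ==
["pkg_at(p2,whs2)", "truck_at(t3,gate)"]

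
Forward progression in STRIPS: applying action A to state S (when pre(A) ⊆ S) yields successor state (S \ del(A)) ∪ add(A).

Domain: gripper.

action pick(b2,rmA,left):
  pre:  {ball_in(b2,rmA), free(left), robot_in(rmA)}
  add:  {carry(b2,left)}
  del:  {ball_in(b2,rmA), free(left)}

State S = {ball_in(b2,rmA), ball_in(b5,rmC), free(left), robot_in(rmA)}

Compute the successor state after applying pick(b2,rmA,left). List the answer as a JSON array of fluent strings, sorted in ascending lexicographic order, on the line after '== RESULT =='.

Compute (S \ del) ∪ add:
  pre ⊆ S: {ball_in(b2,rmA), free(left), robot_in(rmA)} ⊆ S  — applicable
  S \ del = {ball_in(b5,rmC), robot_in(rmA)}
  ∪ add   = {ball_in(b5,rmC), carry(b2,left), robot_in(rmA)}

== RESULT ==
["ball_in(b5,rmC)", "carry(b2,left)", "robot_in(rmA)"]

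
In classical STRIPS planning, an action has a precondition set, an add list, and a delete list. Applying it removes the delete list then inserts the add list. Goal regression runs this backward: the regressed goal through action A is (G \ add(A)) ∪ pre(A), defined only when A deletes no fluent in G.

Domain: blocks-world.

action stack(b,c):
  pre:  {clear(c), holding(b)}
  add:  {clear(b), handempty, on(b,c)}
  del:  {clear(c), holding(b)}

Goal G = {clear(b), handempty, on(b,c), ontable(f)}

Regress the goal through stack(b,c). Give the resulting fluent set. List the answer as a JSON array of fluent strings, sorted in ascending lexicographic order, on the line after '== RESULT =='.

Compute (G \ add) ∪ pre:
  G ∩ del = {}  (empty — regression defined)
  G \ add = {clear(b), handempty, on(b,c), ontable(f)} \ {clear(b), handempty, on(b,c)} = {ontable(f)}
  ∪ pre   = {ontable(f)} ∪ {clear(c), holding(b)}
          = {clear(c), holding(b), ontable(f)}

== RESULT ==
["clear(c)", "holding(b)", "ontable(f)"]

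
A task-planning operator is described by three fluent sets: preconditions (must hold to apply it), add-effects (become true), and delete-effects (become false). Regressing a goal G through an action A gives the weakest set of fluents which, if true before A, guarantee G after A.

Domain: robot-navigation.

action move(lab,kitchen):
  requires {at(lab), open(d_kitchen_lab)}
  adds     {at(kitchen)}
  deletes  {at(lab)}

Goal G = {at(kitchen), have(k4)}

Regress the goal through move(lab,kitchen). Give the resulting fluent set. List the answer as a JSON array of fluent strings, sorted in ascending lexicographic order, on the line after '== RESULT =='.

Regress:
  G ∩ del = {}  (empty — regression defined)
  G \ add = {at(kitchen), have(k4)} \ {at(kitchen)} = {have(k4)}
  ∪ pre   = {have(k4)} ∪ {at(lab), open(d_kitchen_lab)}
          = {at(lab), have(k4), open(d_kitchen_lab)}

== RESULT ==
["at(lab)", "have(k4)", "open(d_kitchen_lab)"]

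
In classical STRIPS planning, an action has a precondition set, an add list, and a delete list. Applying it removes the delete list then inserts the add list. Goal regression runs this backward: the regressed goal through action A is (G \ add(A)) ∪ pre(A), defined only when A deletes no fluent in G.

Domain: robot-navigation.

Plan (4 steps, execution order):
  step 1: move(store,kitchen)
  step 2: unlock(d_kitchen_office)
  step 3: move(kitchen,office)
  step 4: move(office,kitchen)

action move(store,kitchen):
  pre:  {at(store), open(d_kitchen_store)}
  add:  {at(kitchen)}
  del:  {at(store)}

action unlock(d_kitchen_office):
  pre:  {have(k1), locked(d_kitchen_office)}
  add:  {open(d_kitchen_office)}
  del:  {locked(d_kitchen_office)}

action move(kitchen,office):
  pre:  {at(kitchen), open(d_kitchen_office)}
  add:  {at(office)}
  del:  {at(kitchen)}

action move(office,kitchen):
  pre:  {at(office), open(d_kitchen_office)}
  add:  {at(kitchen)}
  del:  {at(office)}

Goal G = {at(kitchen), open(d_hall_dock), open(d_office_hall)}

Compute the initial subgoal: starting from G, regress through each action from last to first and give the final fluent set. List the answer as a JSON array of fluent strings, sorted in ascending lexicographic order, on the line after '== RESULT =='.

Regress step by step:
  through step 4 (move(office,kitchen)): drop {at(kitchen)}, keep {open(d_hall_dock), open(d_office_hall)}, require {at(office), open(d_kitchen_office)}
    → {at(office), open(d_hall_dock), open(d_kitchen_office), open(d_office_hall)}
  through step 3 (move(kitchen,office)): drop {at(office)}, keep {open(d_hall_dock), open(d_kitchen_office), open(d_office_hall)}, require {at(kitchen), open(d_kitchen_office)}
    → {at(kitchen), open(d_hall_dock), open(d_kitchen_office), open(d_office_hall)}
  through step 2 (unlock(d_kitchen_office)): drop {open(d_kitchen_office)}, keep {at(kitchen), open(d_hall_dock), open(d_office_hall)}, require {have(k1), locked(d_kitchen_office)}
    → {at(kitchen), have(k1), locked(d_kitchen_office), open(d_hall_dock), open(d_office_hall)}
  through step 1 (move(store,kitchen)): drop {at(kitchen)}, keep {have(k1), locked(d_kitchen_office), open(d_hall_dock), open(d_office_hall)}, require {at(store), open(d_kitchen_store)}
    → {at(store), have(k1), locked(d_kitchen_office), open(d_hall_dock), open(d_kitchen_store), open(d_office_hall)}

== RESULT ==
["at(store)", "have(k1)", "locked(d_kitchen_office)", "open(d_hall_dock)", "open(d_kitchen_store)", "open(d_office_hall)"]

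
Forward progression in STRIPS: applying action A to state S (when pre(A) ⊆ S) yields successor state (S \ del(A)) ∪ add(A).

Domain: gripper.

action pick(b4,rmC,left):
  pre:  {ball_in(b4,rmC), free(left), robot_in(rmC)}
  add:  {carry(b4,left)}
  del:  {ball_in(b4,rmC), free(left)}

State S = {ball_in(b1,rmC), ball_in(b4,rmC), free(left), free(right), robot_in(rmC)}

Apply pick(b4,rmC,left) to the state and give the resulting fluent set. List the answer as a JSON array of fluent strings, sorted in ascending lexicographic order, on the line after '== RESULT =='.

Compute (S \ del) ∪ add:
  pre ⊆ S: {ball_in(b4,rmC), free(left), robot_in(rmC)} ⊆ S  — applicable
  S \ del = {ball_in(b1,rmC), free(right), robot_in(rmC)}
  ∪ add   = {ball_in(b1,rmC), carry(b4,left), free(right), robot_in(rmC)}

== RESULT ==
["ball_in(b1,rmC)", "carry(b4,left)", "free(right)", "robot_in(rmC)"]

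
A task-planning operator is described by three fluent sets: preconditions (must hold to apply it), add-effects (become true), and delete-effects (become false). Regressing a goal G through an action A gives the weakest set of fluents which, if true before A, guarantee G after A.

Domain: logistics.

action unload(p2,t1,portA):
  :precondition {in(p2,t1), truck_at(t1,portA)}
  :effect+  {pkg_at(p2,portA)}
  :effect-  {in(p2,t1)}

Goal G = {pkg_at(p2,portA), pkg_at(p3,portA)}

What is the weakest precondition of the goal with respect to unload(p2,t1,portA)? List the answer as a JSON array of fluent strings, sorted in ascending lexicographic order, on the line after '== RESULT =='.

Regress:
  G ∩ del = {}  (empty — regression defined)
  G \ add = {pkg_at(p2,portA), pkg_at(p3,portA)} \ {pkg_at(p2,portA)} = {pkg_at(p3,portA)}
  ∪ pre   = {pkg_at(p3,portA)} ∪ {in(p2,t1), truck_at(t1,portA)}
          = {in(p2,t1), pkg_at(p3,portA), truck_at(t1,portA)}

== RESULT ==
["in(p2,t1)", "pkg_at(p3,portA)", "truck_at(t1,portA)"]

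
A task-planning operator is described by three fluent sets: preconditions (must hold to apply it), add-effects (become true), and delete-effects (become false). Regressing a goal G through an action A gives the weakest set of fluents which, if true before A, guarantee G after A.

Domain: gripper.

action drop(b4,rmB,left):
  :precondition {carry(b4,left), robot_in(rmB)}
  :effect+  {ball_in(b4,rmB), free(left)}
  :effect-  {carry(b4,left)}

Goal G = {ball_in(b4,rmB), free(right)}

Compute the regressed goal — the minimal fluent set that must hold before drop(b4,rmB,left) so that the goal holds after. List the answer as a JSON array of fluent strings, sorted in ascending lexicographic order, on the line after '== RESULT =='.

Compute (G \ add) ∪ pre:
  G ∩ del = {}  (empty — regression defined)
  G \ add = {ball_in(b4,rmB), free(right)} \ {ball_in(b4,rmB), free(left)} = {free(right)}
  ∪ pre   = {free(right)} ∪ {carry(b4,left), robot_in(rmB)}
          = {carry(b4,left), free(right), robot_in(rmB)}

== RESULT ==
["carry(b4,left)", "free(right)", "robot_in(rmB)"]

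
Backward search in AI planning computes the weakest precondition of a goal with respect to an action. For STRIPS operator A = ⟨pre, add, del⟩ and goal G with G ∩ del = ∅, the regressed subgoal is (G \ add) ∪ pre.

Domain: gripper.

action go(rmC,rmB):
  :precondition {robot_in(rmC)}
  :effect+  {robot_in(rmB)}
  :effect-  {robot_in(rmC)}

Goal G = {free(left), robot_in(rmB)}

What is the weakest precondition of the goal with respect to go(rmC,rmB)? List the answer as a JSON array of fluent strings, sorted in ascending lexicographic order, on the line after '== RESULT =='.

Regress:
  G ∩ del = {}  (empty — regression defined)
  G \ add = {free(left), robot_in(rmB)} \ {robot_in(rmB)} = {free(left)}
  ∪ pre   = {free(left)} ∪ {robot_in(rmC)}
          = {free(left), robot_in(rmC)}

== RESULT ==
["free(left)", "robot_in(rmC)"]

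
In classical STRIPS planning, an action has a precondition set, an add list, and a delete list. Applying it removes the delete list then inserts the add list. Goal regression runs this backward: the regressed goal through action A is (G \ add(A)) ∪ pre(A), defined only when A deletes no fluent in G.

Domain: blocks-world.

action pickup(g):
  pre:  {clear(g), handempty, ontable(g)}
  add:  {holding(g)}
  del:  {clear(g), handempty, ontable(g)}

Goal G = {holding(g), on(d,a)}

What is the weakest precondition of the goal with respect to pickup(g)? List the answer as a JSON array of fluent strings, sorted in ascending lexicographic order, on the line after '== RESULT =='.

Compute (G \ add) ∪ pre:
  G ∩ del = {}  (empty — regression defined)
  G \ add = {holding(g), on(d,a)} \ {holding(g)} = {on(d,a)}
  ∪ pre   = {on(d,a)} ∪ {clear(g), handempty, ontable(g)}
          = {clear(g), handempty, on(d,a), ontable(g)}

== RESULT ==
["clear(g)", "handempty", "on(d,a)", "ontable(g)"]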